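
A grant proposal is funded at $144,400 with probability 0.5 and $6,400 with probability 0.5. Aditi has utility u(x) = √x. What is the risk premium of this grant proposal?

E[u] = 0.5·√144400 + 0.5·√6400 = 0.5·380 + 0.5·80 = 230
CE = (230)² = 52900
Risk premium = EV − CE = 75400 − 52900 = 22500

$22,500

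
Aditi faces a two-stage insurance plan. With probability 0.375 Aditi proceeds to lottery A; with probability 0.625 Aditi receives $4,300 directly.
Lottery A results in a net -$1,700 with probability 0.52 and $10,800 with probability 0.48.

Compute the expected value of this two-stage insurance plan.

EV(A) = 0.52 × (-1700) + 0.48 × 10800 = -884 + 5184 = 4300
Branch B: 4300 (certain)
Overall = 0.375 × 4300 + 0.625 × 4300 = 1612.5 + 2687.5 = 4300

$4,300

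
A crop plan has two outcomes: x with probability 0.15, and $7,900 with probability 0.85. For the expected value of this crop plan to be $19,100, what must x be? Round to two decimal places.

x = $82,566.67

0.15·x + 0.85·7900 = 19100
0.15·x = 19100 − 6715 = 12385
x = 12385 / 0.15 = 82566.6667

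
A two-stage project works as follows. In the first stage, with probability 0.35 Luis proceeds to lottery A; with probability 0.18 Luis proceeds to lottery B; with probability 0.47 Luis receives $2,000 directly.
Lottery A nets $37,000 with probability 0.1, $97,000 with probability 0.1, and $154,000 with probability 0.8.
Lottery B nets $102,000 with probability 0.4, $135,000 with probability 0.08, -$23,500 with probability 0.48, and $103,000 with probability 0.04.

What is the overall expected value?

EV(A) = 0.1 × 37000 + 0.1 × 97000 + 0.8 × 154000 = 3700 + 9700 + 123200 = 136600
EV(B) = 0.4 × 102000 + 0.08 × 135000 + 0.48 × (-23500) + 0.04 × 103000 = 40800 + 10800 − 11280 + 4120 = 44440
Branch C: 2000 (certain)
Overall = 0.35 × 136600 + 0.18 × 44440 + 0.47 × 2000 = 47810 + 7999.2 + 940 = 56749.2

$56,749.20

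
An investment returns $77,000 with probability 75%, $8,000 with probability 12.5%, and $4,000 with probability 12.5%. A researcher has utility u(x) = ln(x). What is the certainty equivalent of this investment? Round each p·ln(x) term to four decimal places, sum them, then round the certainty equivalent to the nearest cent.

E[u] = 0.75·ln(77000) + 0.125·ln(8000) + 0.125·ln(4000) = 8.4387 + 1.1234 + 1.0368 = 10.5989
CE = e^10.5989 ≈ 40090.71

$40,090.71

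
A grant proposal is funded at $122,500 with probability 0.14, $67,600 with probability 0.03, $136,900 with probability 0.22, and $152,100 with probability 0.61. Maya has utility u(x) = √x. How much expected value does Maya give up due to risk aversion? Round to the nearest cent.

E[u] = 0.14·√122500 + 0.03·√67600 + 0.22·√136900 + 0.61·√152100 = 0.14·350 + 0.03·260 + 0.22·370 + 0.61·390 = 376.1
CE = (376.1)² = 141451.21
Risk premium = EV − CE = 142077 − 141451.21 = 625.79

$625.79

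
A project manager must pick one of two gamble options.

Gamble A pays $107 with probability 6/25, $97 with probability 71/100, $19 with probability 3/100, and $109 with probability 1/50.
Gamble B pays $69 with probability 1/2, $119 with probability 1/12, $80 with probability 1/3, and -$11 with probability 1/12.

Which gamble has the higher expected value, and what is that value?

Gamble A = 6/25 × 107 + 71/100 × 97 + 3/100 × 19 + 1/50 × 109 = 25.68 + 68.87 + 0.57 + 2.18 = 97.3
Gamble B = 1/2 × 69 + 1/12 × 119 + 1/3 × 80 + 1/12 × (-11) = 34.5 + 9.9167 + 26.6667 − 0.9167 = 70.1667

Gamble A ($97.30)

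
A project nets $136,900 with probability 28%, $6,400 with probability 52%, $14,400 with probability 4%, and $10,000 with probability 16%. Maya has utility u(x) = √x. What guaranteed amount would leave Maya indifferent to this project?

$27,556

E[u] = 0.28·√136900 + 0.52·√6400 + 0.04·√14400 + 0.16·√10000 = 0.28·370 + 0.52·80 + 0.04·120 + 0.16·100 = 166
CE = (166)² = 27556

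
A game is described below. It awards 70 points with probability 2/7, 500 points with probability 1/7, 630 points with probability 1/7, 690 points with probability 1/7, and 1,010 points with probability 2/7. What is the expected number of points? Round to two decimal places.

568.57 points

EV = 2/7 × 70 + 1/7 × 500 + 1/7 × 630 + 1/7 × 690 + 2/7 × 1010 = 20 + 71.4286 + 90 + 98.5714 + 288.5714 = 568.5714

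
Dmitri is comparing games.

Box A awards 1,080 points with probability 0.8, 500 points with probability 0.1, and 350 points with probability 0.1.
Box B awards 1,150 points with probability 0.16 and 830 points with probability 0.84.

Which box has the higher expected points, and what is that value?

Box A = 0.8 × 1080 + 0.1 × 500 + 0.1 × 350 = 864 + 50 + 35 = 949
Box B = 0.16 × 1150 + 0.84 × 830 = 184 + 697.2 = 881.2

Box A (949 points)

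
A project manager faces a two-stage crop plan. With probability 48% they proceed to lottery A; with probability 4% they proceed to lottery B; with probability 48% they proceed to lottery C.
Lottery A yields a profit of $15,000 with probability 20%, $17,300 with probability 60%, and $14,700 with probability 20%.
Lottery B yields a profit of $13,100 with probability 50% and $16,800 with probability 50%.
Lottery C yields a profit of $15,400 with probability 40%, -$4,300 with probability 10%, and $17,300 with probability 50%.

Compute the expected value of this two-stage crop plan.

EV(A) = 0.2 × 15000 + 0.6 × 17300 + 0.2 × 14700 = 3000 + 10380 + 2940 = 16320
EV(B) = 0.5 × 13100 + 0.5 × 16800 = 6550 + 8400 = 14950
EV(C) = 0.4 × 15400 + 0.1 × (-4300) + 0.5 × 17300 = 6160 − 430 + 8650 = 14380
Overall = 0.48 × 16320 + 0.04 × 14950 + 0.48 × 14380 = 7833.6 + 598 + 6902.4 = 15334

$15,334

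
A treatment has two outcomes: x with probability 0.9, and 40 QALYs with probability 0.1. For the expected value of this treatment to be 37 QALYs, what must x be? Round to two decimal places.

0.9·x + 0.1·40 = 37
0.9·x = 37 − 4 = 33
x = 33 / 0.9 = 36.6667

x = 36.67 QALYs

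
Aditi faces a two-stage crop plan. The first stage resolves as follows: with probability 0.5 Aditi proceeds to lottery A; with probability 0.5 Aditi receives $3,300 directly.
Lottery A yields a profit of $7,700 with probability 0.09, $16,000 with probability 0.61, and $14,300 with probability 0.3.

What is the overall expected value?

EV(A) = 0.09 × 7700 + 0.61 × 16000 + 0.3 × 14300 = 693 + 9760 + 4290 = 14743
Branch B: 3300 (certain)
Overall = 0.5 × 14743 + 0.5 × 3300 = 7371.5 + 1650 = 9021.5

$9,021.50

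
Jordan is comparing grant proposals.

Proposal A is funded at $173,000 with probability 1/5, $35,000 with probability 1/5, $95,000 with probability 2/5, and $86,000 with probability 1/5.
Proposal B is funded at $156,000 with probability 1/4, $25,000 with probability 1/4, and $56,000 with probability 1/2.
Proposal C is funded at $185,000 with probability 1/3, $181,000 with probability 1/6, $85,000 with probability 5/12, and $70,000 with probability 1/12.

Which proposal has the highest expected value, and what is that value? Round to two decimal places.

Proposal C ($133,083.33)

Proposal A = 1/5 × 173000 + 1/5 × 35000 + 2/5 × 95000 + 1/5 × 86000 = 34600 + 7000 + 38000 + 17200 = 96800
Proposal B = 1/4 × 156000 + 1/4 × 25000 + 1/2 × 56000 = 39000 + 6250 + 28000 = 73250
Proposal C = 1/3 × 185000 + 1/6 × 181000 + 5/12 × 85000 + 1/12 × 70000 = 61666.6667 + 30166.6667 + 35416.6667 + 5833.3333 = 133083.3333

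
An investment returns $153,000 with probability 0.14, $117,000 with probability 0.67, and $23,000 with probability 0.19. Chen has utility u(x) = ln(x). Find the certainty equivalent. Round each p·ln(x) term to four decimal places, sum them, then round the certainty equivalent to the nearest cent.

$89,178.92

E[u] = 0.14·ln(153000) + 0.67·ln(117000) + 0.19·ln(23000) = 1.6713 + 7.8189 + 1.9082 = 11.3984
CE = e^11.3984 ≈ 89178.92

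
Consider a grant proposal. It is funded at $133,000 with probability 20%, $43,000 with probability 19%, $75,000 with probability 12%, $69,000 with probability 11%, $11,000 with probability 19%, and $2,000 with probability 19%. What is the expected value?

EV = 0.2 × 133000 + 0.19 × 43000 + 0.12 × 75000 + 0.11 × 69000 + 0.19 × 11000 + 0.19 × 2000 = 26600 + 8170 + 9000 + 7590 + 2090 + 380 = 53830

$53,830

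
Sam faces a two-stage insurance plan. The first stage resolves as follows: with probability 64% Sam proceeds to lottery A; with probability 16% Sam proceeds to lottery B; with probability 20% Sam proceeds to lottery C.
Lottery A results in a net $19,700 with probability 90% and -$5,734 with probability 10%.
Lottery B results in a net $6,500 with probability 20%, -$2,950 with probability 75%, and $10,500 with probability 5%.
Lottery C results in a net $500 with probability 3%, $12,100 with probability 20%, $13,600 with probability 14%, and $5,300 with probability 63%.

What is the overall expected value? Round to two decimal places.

$12,453.82

EV(A) = 0.9 × 19700 + 0.1 × (-5734) = 17730 − 573.4 = 17156.6
EV(B) = 0.2 × 6500 + 0.75 × (-2950) + 0.05 × 10500 = 1300 − 2212.5 + 525 = -387.5
EV(C) = 0.03 × 500 + 0.2 × 12100 + 0.14 × 13600 + 0.63 × 5300 = 15 + 2420 + 1904 + 3339 = 7678
Overall = 0.64 × 17156.6 + 0.16 × (-387.5) + 0.2 × 7678 = 10980.224 − 62 + 1535.6 = 12453.824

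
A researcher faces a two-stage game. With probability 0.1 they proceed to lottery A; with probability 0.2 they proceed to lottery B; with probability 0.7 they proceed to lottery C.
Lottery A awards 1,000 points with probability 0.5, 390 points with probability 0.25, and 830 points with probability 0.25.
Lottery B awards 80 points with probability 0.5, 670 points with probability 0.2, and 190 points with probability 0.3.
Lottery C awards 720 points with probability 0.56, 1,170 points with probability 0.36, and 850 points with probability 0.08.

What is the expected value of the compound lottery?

EV(A) = 0.5 × 1000 + 0.25 × 390 + 0.25 × 830 = 500 + 97.5 + 207.5 = 805
EV(B) = 0.5 × 80 + 0.2 × 670 + 0.3 × 190 = 40 + 134 + 57 = 231
EV(C) = 0.56 × 720 + 0.36 × 1170 + 0.08 × 850 = 403.2 + 421.2 + 68 = 892.4
Overall = 0.1 × 805 + 0.2 × 231 + 0.7 × 892.4 = 80.5 + 46.2 + 624.68 = 751.38

751.38 points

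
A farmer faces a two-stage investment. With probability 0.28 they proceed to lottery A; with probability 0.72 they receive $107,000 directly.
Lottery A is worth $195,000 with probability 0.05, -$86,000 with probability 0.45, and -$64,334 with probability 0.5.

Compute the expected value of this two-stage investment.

$59,927.24

EV(A) = 0.05 × 195000 + 0.45 × (-86000) + 0.5 × (-64334) = 9750 − 38700 − 32167 = -61117
Branch B: 107000 (certain)
Overall = 0.28 × (-61117) + 0.72 × 107000 = -17112.76 + 77040 = 59927.24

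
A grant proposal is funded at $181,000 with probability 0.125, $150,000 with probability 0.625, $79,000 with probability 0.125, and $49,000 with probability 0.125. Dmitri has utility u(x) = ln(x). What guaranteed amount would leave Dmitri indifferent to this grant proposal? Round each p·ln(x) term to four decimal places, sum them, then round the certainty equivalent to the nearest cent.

$123,241.36

E[u] = 0.125·ln(181000) + 0.625·ln(150000) + 0.125·ln(79000) + 0.125·ln(49000) = 1.5133 + 7.4490 + 1.4097 + 1.3499 = 11.7219
CE = e^11.7219 ≈ 123241.36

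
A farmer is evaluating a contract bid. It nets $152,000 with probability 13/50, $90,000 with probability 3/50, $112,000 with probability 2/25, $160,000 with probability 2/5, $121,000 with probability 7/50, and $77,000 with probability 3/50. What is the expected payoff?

$139,440

EV = 13/50 × 152000 + 3/50 × 90000 + 2/25 × 112000 + 2/5 × 160000 + 7/50 × 121000 + 3/50 × 77000 = 39520 + 5400 + 8960 + 64000 + 16940 + 4620 = 139440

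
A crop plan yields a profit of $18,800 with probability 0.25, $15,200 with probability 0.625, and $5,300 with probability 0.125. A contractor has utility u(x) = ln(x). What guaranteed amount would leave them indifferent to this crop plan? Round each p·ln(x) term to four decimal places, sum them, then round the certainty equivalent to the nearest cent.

E[u] = 0.25·ln(18800) + 0.625·ln(15200) + 0.125·ln(5300) = 2.4604 + 6.0182 + 1.0719 = 9.5505
CE = e^9.5505 ≈ 14051.72

$14,051.72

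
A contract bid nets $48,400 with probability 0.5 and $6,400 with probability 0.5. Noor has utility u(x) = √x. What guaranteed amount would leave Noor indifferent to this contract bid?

E[u] = 0.5·√48400 + 0.5·√6400 = 0.5·220 + 0.5·80 = 150
CE = (150)² = 22500

$22,500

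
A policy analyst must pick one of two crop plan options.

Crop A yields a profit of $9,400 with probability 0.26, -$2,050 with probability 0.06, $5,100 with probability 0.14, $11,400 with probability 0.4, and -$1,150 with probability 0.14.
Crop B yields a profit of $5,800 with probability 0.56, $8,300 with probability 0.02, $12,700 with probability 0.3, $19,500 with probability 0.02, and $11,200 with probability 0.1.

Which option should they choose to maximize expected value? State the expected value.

Crop B ($8,734)

Crop A = 0.26 × 9400 + 0.06 × (-2050) + 0.14 × 5100 + 0.4 × 11400 + 0.14 × (-1150) = 2444 − 123 + 714 + 4560 − 161 = 7434
Crop B = 0.56 × 5800 + 0.02 × 8300 + 0.3 × 12700 + 0.02 × 19500 + 0.1 × 11200 = 3248 + 166 + 3810 + 390 + 1120 = 8734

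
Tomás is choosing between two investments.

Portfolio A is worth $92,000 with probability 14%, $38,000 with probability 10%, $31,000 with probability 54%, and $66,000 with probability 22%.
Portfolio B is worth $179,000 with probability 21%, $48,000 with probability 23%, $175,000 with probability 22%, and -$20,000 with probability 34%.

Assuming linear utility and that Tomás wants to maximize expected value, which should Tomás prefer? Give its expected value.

Portfolio B ($80,330)

Portfolio A = 0.14 × 92000 + 0.1 × 38000 + 0.54 × 31000 + 0.22 × 66000 = 12880 + 3800 + 16740 + 14520 = 47940
Portfolio B = 0.21 × 179000 + 0.23 × 48000 + 0.22 × 175000 + 0.34 × (-20000) = 37590 + 11040 + 38500 − 6800 = 80330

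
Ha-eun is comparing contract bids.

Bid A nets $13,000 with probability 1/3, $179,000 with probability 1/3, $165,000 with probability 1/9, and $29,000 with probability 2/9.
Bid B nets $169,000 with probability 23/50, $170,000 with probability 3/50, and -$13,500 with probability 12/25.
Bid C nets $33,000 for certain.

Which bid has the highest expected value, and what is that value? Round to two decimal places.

Bid A ($88,777.78)

Bid A = 1/3 × 13000 + 1/3 × 179000 + 1/9 × 165000 + 2/9 × 29000 = 4333.3333 + 59666.6667 + 18333.3333 + 6444.4444 = 88777.7778
Bid B = 23/50 × 169000 + 3/50 × 170000 + 12/25 × (-13500) = 77740 + 10200 − 6480 = 81460
Bid C: 33000 (certain)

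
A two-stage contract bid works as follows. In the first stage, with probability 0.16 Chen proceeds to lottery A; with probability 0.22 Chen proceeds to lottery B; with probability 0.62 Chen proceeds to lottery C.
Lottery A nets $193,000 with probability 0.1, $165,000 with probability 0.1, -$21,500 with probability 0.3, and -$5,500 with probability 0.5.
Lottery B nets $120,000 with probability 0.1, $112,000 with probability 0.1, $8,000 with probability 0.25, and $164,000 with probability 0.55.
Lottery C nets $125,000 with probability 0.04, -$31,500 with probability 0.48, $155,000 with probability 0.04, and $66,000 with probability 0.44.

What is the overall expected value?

EV(A) = 0.1 × 193000 + 0.1 × 165000 + 0.3 × (-21500) + 0.5 × (-5500) = 19300 + 16500 − 6450 − 2750 = 26600
EV(B) = 0.1 × 120000 + 0.1 × 112000 + 0.25 × 8000 + 0.55 × 164000 = 12000 + 11200 + 2000 + 90200 = 115400
EV(C) = 0.04 × 125000 + 0.48 × (-31500) + 0.04 × 155000 + 0.44 × 66000 = 5000 − 15120 + 6200 + 29040 = 25120
Overall = 0.16 × 26600 + 0.22 × 115400 + 0.62 × 25120 = 4256 + 25388 + 15574.4 = 45218.4

$45,218.40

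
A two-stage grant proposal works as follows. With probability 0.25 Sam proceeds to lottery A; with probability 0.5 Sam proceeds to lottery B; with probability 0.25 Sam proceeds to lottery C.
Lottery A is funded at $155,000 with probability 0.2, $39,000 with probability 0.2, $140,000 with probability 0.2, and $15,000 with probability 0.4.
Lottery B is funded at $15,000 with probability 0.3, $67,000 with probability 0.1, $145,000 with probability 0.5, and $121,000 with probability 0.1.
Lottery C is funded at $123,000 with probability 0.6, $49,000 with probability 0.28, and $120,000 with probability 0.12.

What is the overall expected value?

$91,580

EV(A) = 0.2 × 155000 + 0.2 × 39000 + 0.2 × 140000 + 0.4 × 15000 = 31000 + 7800 + 28000 + 6000 = 72800
EV(B) = 0.3 × 15000 + 0.1 × 67000 + 0.5 × 145000 + 0.1 × 121000 = 4500 + 6700 + 72500 + 12100 = 95800
EV(C) = 0.6 × 123000 + 0.28 × 49000 + 0.12 × 120000 = 73800 + 13720 + 14400 = 101920
Overall = 0.25 × 72800 + 0.5 × 95800 + 0.25 × 101920 = 18200 + 47900 + 25480 = 91580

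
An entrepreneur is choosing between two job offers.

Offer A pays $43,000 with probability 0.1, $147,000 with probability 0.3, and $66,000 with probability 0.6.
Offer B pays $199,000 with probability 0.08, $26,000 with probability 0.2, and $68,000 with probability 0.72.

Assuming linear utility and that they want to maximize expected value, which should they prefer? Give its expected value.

Offer A = 0.1 × 43000 + 0.3 × 147000 + 0.6 × 66000 = 4300 + 44100 + 39600 = 88000
Offer B = 0.08 × 199000 + 0.2 × 26000 + 0.72 × 68000 = 15920 + 5200 + 48960 = 70080

Offer A ($88,000)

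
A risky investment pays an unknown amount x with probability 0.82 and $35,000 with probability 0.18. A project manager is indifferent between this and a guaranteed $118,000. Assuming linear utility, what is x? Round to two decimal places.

0.82·x + 0.18·35000 = 118000
0.82·x = 118000 − 6300 = 111700
x = 111700 / 0.82 = 136219.5122

x = $136,219.51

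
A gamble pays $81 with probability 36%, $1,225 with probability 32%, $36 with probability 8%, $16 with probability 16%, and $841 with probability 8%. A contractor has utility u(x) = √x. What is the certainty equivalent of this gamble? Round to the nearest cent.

E[u] = 0.36·√81 + 0.32·√1225 + 0.08·√36 + 0.16·√16 + 0.08·√841 = 0.36·9 + 0.32·35 + 0.08·6 + 0.16·4 + 0.08·29 = 17.88
CE = (17.88)² = 319.6944

$319.69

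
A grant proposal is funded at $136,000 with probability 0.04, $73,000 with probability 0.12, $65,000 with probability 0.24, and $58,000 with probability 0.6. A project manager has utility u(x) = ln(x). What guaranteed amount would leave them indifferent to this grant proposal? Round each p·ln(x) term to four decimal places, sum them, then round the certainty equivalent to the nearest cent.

E[u] = 0.04·ln(136000) + 0.12·ln(73000) + 0.24·ln(65000) + 0.6·ln(58000) = 0.4728 + 1.3438 + 2.6597 + 6.5809 = 11.0572
CE = e^11.0572 ≈ 63398.79

$63,398.79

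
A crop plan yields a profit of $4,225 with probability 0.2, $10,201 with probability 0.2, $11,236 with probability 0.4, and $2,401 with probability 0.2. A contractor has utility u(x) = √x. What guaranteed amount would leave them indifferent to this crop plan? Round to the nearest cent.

E[u] = 0.2·√4225 + 0.2·√10201 + 0.4·√11236 + 0.2·√2401 = 0.2·65 + 0.2·101 + 0.4·106 + 0.2·49 = 85.4
CE = (85.4)² = 7293.16

$7,293.16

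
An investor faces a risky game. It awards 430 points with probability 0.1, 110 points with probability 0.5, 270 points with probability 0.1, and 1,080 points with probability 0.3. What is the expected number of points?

EV = 0.1 × 430 + 0.5 × 110 + 0.1 × 270 + 0.3 × 1080 = 43 + 55 + 27 + 324 = 449

449 points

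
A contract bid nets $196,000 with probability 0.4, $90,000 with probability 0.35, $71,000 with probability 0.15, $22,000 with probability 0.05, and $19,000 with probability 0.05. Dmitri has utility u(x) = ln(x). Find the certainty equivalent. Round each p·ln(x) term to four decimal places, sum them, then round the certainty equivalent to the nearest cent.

$102,232.00

E[u] = 0.4·ln(196000) + 0.35·ln(90000) + 0.15·ln(71000) + 0.05·ln(22000) + 0.05·ln(19000) = 4.8743 + 3.9926 + 1.6756 + 0.4999 + 0.4926 = 11.5350
CE = e^11.5350 ≈ 102232.00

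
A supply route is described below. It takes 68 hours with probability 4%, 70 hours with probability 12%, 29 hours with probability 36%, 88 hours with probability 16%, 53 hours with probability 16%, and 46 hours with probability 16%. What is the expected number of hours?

51.48 hours

EV = 0.04 × 68 + 0.12 × 70 + 0.36 × 29 + 0.16 × 88 + 0.16 × 53 + 0.16 × 46 = 2.72 + 8.4 + 10.44 + 14.08 + 8.48 + 7.36 = 51.48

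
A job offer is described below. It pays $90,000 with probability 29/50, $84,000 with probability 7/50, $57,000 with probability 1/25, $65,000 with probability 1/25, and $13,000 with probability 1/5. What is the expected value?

EV = 29/50 × 90000 + 7/50 × 84000 + 1/25 × 57000 + 1/25 × 65000 + 1/5 × 13000 = 52200 + 11760 + 2280 + 2600 + 2600 = 71440

$71,440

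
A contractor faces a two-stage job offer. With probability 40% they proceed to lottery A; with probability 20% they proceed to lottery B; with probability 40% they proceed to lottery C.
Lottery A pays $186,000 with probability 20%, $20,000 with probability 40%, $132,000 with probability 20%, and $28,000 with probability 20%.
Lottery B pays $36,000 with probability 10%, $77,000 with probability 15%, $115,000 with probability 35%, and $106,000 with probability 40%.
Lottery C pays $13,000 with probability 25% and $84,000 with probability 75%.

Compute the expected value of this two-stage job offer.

EV(A) = 0.2 × 186000 + 0.4 × 20000 + 0.2 × 132000 + 0.2 × 28000 = 37200 + 8000 + 26400 + 5600 = 77200
EV(B) = 0.1 × 36000 + 0.15 × 77000 + 0.35 × 115000 + 0.4 × 106000 = 3600 + 11550 + 40250 + 42400 = 97800
EV(C) = 0.25 × 13000 + 0.75 × 84000 = 3250 + 63000 = 66250
Overall = 0.4 × 77200 + 0.2 × 97800 + 0.4 × 66250 = 30880 + 19560 + 26500 = 76940

$76,940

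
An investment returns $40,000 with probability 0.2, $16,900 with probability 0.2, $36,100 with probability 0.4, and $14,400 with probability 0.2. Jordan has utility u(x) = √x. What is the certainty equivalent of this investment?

E[u] = 0.2·√40000 + 0.2·√16900 + 0.4·√36100 + 0.2·√14400 = 0.2·200 + 0.2·130 + 0.4·190 + 0.2·120 = 166
CE = (166)² = 27556

$27,556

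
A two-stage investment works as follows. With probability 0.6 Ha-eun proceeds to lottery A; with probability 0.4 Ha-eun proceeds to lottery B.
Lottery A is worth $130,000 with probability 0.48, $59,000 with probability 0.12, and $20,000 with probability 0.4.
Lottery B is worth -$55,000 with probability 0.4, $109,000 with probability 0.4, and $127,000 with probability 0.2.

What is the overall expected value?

EV(A) = 0.48 × 130000 + 0.12 × 59000 + 0.4 × 20000 = 62400 + 7080 + 8000 = 77480
EV(B) = 0.4 × (-55000) + 0.4 × 109000 + 0.2 × 127000 = -22000 + 43600 + 25400 = 47000
Overall = 0.6 × 77480 + 0.4 × 47000 = 46488 + 18800 = 65288

$65,288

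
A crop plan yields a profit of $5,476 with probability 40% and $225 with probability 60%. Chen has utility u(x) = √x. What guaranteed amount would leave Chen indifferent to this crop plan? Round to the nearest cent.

$1,489.96

E[u] = 0.4·√5476 + 0.6·√225 = 0.4·74 + 0.6·15 = 38.6
CE = (38.6)² = 1489.96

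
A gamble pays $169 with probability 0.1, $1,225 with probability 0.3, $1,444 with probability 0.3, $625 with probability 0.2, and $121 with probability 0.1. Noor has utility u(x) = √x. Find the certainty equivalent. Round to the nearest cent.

E[u] = 0.1·√169 + 0.3·√1225 + 0.3·√1444 + 0.2·√625 + 0.1·√121 = 0.1·13 + 0.3·35 + 0.3·38 + 0.2·25 + 0.1·11 = 29.3
CE = (29.3)² = 858.49

$858.49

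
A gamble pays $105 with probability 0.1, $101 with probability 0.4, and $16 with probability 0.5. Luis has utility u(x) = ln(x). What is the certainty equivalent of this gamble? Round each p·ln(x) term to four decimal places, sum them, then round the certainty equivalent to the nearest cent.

$40.35

E[u] = 0.1·ln(105) + 0.4·ln(101) + 0.5·ln(16) = 0.4654 + 1.8460 + 1.3863 = 3.6977
CE = e^3.6977 ≈ 40.35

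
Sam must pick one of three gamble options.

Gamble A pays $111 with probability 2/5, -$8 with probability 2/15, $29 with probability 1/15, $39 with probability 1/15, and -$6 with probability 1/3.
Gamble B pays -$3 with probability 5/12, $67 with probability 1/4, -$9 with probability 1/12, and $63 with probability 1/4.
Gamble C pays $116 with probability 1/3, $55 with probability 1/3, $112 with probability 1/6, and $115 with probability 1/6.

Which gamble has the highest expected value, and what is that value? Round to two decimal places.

Gamble C ($94.83)

Gamble A = 2/5 × 111 + 2/15 × (-8) + 1/15 × 29 + 1/15 × 39 + 1/3 × (-6) = 44.4 − 1.0667 + 1.9333 + 2.6 − 2 = 45.8667
Gamble B = 5/12 × (-3) + 1/4 × 67 + 1/12 × (-9) + 1/4 × 63 = -1.25 + 16.75 − 0.75 + 15.75 = 30.5
Gamble C = 1/3 × 116 + 1/3 × 55 + 1/6 × 112 + 1/6 × 115 = 38.6667 + 18.3333 + 18.6667 + 19.1667 = 94.8333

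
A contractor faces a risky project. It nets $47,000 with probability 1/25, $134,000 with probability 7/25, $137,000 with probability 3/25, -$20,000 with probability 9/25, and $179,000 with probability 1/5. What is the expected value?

EV = 1/25 × 47000 + 7/25 × 134000 + 3/25 × 137000 + 9/25 × (-20000) + 1/5 × 179000 = 1880 + 37520 + 16440 − 7200 + 35800 = 84440

$84,440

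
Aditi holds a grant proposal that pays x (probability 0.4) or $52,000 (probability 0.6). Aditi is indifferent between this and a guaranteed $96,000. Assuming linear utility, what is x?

x = $162,000

0.4·x + 0.6·52000 = 96000
0.4·x = 96000 − 31200 = 64800
x = 64800 / 0.4 = 162000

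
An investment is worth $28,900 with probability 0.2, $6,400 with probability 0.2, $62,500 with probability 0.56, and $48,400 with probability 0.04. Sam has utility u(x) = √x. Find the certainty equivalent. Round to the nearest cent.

$39,521.44

E[u] = 0.2·√28900 + 0.2·√6400 + 0.56·√62500 + 0.04·√48400 = 0.2·170 + 0.2·80 + 0.56·250 + 0.04·220 = 198.8
CE = (198.8)² = 39521.44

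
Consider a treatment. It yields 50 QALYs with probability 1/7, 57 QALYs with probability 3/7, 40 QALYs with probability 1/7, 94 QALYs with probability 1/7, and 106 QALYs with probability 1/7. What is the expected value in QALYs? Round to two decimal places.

65.86 QALYs

EV = 1/7 × 50 + 3/7 × 57 + 1/7 × 40 + 1/7 × 94 + 1/7 × 106 = 7.1429 + 24.4286 + 5.7143 + 13.4286 + 15.1429 = 65.8571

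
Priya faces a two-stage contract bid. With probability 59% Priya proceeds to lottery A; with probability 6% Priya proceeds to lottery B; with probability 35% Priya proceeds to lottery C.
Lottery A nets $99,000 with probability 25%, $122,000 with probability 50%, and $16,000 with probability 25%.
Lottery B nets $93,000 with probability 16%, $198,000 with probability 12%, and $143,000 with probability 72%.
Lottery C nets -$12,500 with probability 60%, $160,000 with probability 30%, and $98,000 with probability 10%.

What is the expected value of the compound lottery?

EV(A) = 0.25 × 99000 + 0.5 × 122000 + 0.25 × 16000 = 24750 + 61000 + 4000 = 89750
EV(B) = 0.16 × 93000 + 0.12 × 198000 + 0.72 × 143000 = 14880 + 23760 + 102960 = 141600
EV(C) = 0.6 × (-12500) + 0.3 × 160000 + 0.1 × 98000 = -7500 + 48000 + 9800 = 50300
Overall = 0.59 × 89750 + 0.06 × 141600 + 0.35 × 50300 = 52952.5 + 8496 + 17605 = 79053.5

$79,053.50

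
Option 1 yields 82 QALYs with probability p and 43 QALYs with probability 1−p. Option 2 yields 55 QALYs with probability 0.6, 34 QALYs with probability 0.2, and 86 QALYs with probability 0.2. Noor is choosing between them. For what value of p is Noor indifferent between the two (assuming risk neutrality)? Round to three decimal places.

p = 0.359

EV(Option 2) = 0.6 × 55 + 0.2 × 34 + 0.2 × 86 = 33 + 6.8 + 17.2 = 57
p·82 + (1−p)·43 = 57
39p + 43 = 57
p = (57 − 43) / 39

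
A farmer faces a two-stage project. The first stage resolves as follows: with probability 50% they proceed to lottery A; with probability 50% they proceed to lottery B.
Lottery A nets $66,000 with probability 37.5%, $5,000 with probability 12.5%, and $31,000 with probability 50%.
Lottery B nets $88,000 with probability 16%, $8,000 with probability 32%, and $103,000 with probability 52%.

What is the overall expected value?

EV(A) = 0.375 × 66000 + 0.125 × 5000 + 0.5 × 31000 = 24750 + 625 + 15500 = 40875
EV(B) = 0.16 × 88000 + 0.32 × 8000 + 0.52 × 103000 = 14080 + 2560 + 53560 = 70200
Overall = 0.5 × 40875 + 0.5 × 70200 = 20437.5 + 35100 = 55537.5

$55,537.50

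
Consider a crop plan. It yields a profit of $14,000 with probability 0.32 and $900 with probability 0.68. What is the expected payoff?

EV = 0.32 × 14000 + 0.68 × 900 = 4480 + 612 = 5092

$5,092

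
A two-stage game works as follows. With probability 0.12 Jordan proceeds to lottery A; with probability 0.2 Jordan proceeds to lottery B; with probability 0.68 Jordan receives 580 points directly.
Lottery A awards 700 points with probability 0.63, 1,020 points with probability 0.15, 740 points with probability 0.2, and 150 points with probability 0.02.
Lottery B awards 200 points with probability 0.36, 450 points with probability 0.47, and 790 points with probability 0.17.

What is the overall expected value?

567.36 points

EV(A) = 0.63 × 700 + 0.15 × 1020 + 0.2 × 740 + 0.02 × 150 = 441 + 153 + 148 + 3 = 745
EV(B) = 0.36 × 200 + 0.47 × 450 + 0.17 × 790 = 72 + 211.5 + 134.3 = 417.8
Branch C: 580 (certain)
Overall = 0.12 × 745 + 0.2 × 417.8 + 0.68 × 580 = 89.4 + 83.56 + 394.4 = 567.36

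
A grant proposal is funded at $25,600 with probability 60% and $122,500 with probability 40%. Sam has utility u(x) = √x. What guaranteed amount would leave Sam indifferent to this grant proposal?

$55,696

E[u] = 0.6·√25600 + 0.4·√122500 = 0.6·160 + 0.4·350 = 236
CE = (236)² = 55696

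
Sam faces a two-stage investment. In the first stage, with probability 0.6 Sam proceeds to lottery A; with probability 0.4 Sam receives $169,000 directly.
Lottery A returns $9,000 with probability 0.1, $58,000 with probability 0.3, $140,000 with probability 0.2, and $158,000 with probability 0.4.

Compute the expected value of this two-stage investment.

EV(A) = 0.1 × 9000 + 0.3 × 58000 + 0.2 × 140000 + 0.4 × 158000 = 900 + 17400 + 28000 + 63200 = 109500
Branch B: 169000 (certain)
Overall = 0.6 × 109500 + 0.4 × 169000 = 65700 + 67600 = 133300

$133,300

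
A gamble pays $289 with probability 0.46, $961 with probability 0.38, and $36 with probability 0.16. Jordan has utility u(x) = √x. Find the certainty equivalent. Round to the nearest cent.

$422.71

E[u] = 0.46·√289 + 0.38·√961 + 0.16·√36 = 0.46·17 + 0.38·31 + 0.16·6 = 20.56
CE = (20.56)² = 422.7136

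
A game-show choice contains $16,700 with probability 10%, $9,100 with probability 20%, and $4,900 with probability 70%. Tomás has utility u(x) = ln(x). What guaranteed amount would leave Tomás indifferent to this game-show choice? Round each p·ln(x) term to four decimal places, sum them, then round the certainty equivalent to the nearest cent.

$6,269.17

E[u] = 0.1·ln(16700) + 0.2·ln(9100) + 0.7·ln(4900) = 0.9723 + 1.8232 + 5.9479 = 8.7434
CE = e^8.7434 ≈ 6269.17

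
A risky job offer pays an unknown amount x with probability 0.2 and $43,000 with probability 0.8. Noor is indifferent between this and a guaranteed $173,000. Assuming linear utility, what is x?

x = $693,000

0.2·x + 0.8·43000 = 173000
0.2·x = 173000 − 34400 = 138600
x = 138600 / 0.2 = 693000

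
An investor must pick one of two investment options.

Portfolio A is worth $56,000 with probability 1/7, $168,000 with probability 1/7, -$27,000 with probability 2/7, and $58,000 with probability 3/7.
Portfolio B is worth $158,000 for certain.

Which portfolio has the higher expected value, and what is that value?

Portfolio A = 1/7 × 56000 + 1/7 × 168000 + 2/7 × (-27000) + 3/7 × 58000 = 8000 + 24000 − 7714.2857 + 24857.1429 = 49142.8571
Portfolio B: 158000 (certain)

Portfolio B ($158,000)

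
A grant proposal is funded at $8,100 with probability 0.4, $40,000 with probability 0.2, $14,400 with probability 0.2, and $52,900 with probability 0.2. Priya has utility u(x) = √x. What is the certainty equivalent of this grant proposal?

E[u] = 0.4·√8100 + 0.2·√40000 + 0.2·√14400 + 0.2·√52900 = 0.4·90 + 0.2·200 + 0.2·120 + 0.2·230 = 146
CE = (146)² = 21316

$21,316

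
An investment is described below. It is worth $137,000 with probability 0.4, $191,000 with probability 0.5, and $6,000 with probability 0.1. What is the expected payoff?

EV = 0.4 × 137000 + 0.5 × 191000 + 0.1 × 6000 = 54800 + 95500 + 600 = 150900

$150,900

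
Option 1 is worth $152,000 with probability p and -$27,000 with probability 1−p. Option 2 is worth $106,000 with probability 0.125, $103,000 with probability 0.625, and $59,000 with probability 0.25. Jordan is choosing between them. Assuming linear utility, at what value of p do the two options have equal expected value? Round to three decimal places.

p = 0.667

EV(Option 2) = 0.125 × 106000 + 0.625 × 103000 + 0.25 × 59000 = 13250 + 64375 + 14750 = 92375
p·152000 + (1−p)·(-27000) = 92375
179000p − 27000 = 92375
p = (92375 + 27000) / 179000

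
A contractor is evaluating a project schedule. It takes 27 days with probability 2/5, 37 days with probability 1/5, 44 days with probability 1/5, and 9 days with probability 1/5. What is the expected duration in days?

EV = 2/5 × 27 + 1/5 × 37 + 1/5 × 44 + 1/5 × 9 = 10.8 + 7.4 + 8.8 + 1.8 = 28.8

28.8 days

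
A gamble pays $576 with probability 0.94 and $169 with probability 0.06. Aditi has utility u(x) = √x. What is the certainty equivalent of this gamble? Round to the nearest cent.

$544.76

E[u] = 0.94·√576 + 0.06·√169 = 0.94·24 + 0.06·13 = 23.34
CE = (23.34)² = 544.7556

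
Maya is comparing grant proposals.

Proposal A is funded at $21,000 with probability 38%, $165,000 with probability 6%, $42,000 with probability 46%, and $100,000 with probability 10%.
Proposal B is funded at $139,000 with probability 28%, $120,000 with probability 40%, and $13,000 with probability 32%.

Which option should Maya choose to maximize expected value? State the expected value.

Proposal A = 0.38 × 21000 + 0.06 × 165000 + 0.46 × 42000 + 0.1 × 100000 = 7980 + 9900 + 19320 + 10000 = 47200
Proposal B = 0.28 × 139000 + 0.4 × 120000 + 0.32 × 13000 = 38920 + 48000 + 4160 = 91080

Proposal B ($91,080)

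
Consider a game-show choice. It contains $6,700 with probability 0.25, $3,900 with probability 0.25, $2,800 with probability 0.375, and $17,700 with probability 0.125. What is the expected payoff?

EV = 0.25 × 6700 + 0.25 × 3900 + 0.375 × 2800 + 0.125 × 17700 = 1675 + 975 + 1050 + 2212.5 = 5912.5

$5,912.50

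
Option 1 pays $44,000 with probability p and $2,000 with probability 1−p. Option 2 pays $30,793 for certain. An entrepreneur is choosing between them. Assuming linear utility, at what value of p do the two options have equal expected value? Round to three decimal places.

p = 0.686

p·44000 + (1−p)·2000 = 30793
42000p + 2000 = 30793
p = (30793 − 2000) / 42000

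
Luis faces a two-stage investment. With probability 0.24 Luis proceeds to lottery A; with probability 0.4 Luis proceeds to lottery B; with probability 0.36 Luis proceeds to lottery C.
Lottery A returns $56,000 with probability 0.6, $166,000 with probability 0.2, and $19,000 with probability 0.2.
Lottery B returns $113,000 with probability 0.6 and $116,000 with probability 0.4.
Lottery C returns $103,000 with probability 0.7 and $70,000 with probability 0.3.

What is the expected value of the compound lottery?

$96,140

EV(A) = 0.6 × 56000 + 0.2 × 166000 + 0.2 × 19000 = 33600 + 33200 + 3800 = 70600
EV(B) = 0.6 × 113000 + 0.4 × 116000 = 67800 + 46400 = 114200
EV(C) = 0.7 × 103000 + 0.3 × 70000 = 72100 + 21000 = 93100
Overall = 0.24 × 70600 + 0.4 × 114200 + 0.36 × 93100 = 16944 + 45680 + 33516 = 96140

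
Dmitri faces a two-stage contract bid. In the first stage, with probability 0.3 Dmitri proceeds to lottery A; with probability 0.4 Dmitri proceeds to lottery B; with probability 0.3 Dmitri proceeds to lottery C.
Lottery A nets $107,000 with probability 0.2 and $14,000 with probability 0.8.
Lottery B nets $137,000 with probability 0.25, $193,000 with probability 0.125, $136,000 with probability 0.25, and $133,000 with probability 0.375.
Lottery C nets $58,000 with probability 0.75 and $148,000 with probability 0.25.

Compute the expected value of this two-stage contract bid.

EV(A) = 0.2 × 107000 + 0.8 × 14000 = 21400 + 11200 = 32600
EV(B) = 0.25 × 137000 + 0.125 × 193000 + 0.25 × 136000 + 0.375 × 133000 = 34250 + 24125 + 34000 + 49875 = 142250
EV(C) = 0.75 × 58000 + 0.25 × 148000 = 43500 + 37000 = 80500
Overall = 0.3 × 32600 + 0.4 × 142250 + 0.3 × 80500 = 9780 + 56900 + 24150 = 90830

$90,830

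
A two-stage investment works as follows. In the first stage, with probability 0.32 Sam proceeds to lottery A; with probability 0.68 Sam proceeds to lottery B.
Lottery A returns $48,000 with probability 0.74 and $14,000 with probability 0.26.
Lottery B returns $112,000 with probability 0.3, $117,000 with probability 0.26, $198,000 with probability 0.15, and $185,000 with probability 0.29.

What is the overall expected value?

$112,742.80

EV(A) = 0.74 × 48000 + 0.26 × 14000 = 35520 + 3640 = 39160
EV(B) = 0.3 × 112000 + 0.26 × 117000 + 0.15 × 198000 + 0.29 × 185000 = 33600 + 30420 + 29700 + 53650 = 147370
Overall = 0.32 × 39160 + 0.68 × 147370 = 12531.2 + 100211.6 = 112742.8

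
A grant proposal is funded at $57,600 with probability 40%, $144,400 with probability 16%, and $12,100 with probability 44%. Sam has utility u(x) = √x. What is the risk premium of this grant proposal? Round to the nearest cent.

E[u] = 0.4·√57600 + 0.16·√144400 + 0.44·√12100 = 0.4·240 + 0.16·380 + 0.44·110 = 205.2
CE = (205.2)² = 42107.04
Risk premium = EV − CE = 51468 − 42107.04 = 9360.96

$9,360.96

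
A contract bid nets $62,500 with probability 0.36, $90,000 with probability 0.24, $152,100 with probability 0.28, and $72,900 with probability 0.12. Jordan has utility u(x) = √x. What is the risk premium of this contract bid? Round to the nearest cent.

E[u] = 0.36·√62500 + 0.24·√90000 + 0.28·√152100 + 0.12·√72900 = 0.36·250 + 0.24·300 + 0.28·390 + 0.12·270 = 303.6
CE = (303.6)² = 92172.96
Risk premium = EV − CE = 95436 − 92172.96 = 3263.04

$3,263.04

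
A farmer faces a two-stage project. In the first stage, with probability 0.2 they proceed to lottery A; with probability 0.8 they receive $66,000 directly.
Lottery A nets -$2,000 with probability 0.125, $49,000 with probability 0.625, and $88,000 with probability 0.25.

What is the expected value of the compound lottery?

EV(A) = 0.125 × (-2000) + 0.625 × 49000 + 0.25 × 88000 = -250 + 30625 + 22000 = 52375
Branch B: 66000 (certain)
Overall = 0.2 × 52375 + 0.8 × 66000 = 10475 + 52800 = 63275

$63,275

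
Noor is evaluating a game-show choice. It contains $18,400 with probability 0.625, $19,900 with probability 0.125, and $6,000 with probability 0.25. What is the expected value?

EV = 0.625 × 18400 + 0.125 × 19900 + 0.25 × 6000 = 11500 + 2487.5 + 1500 = 15487.5

$15,487.50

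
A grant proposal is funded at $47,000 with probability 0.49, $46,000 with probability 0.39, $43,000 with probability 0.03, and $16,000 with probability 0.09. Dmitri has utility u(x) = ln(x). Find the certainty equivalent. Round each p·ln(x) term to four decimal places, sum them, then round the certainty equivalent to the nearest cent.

E[u] = 0.49·ln(47000) + 0.39·ln(46000) + 0.03·ln(43000) + 0.09·ln(16000) = 5.2714 + 4.1872 + 0.3201 + 0.8712 = 10.6499
CE = e^10.6499 ≈ 42188.38

$42,188.38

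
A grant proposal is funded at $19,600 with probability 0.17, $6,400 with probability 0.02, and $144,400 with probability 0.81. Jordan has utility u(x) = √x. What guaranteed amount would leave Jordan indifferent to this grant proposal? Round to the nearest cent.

$111,022.24

E[u] = 0.17·√19600 + 0.02·√6400 + 0.81·√144400 = 0.17·140 + 0.02·80 + 0.81·380 = 333.2
CE = (333.2)² = 111022.24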